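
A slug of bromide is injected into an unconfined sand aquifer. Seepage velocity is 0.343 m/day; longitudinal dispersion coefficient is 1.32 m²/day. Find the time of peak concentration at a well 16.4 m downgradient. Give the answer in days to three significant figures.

For the 1D instantaneous-source solution, setting ∂C/∂t = 0 at fixed x gives v²t² + 2Dt − x² = 0, so t = (√(D² + v²x²) − D)/v².
√(D² + v²x²) = √(1.32² + 0.343² × 16.4²) = 5.778; v² = 0.117649.
t = (5.778 − 1.32)/0.117649 = 37.9 days (vs. the pure-advection estimate x/v = 47.8 d).

37.9 days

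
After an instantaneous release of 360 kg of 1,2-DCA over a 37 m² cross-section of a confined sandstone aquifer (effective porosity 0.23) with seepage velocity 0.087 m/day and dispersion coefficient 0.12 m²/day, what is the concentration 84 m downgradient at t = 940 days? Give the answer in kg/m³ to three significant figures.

For an instantaneous plane source, C(x,t) = M/(n_e·A·√(4πDt)) · exp(−(x−vt)²/(4Dt)), with n_e·A the pore (flow) area.
Plume center vt = 0.087 × 940 = 81.78 m, so the well at 84 m is 2.22 m downgradient of the peak.
√(4πDt) = 37.65 m, giving peak height M/(n_e·A·√(4πDt)) = 360/(0.23 × 37 × 37.65) = 1.124 kg/m³.
(x−vt)²/(4Dt) = (2.22)²/(4 × 0.12 × 940) = 0.01092; exp(−0.01092) = 0.9891.
C = 1.124 × 0.9891 = 1.11 kg/m³.

1.11 kg/m³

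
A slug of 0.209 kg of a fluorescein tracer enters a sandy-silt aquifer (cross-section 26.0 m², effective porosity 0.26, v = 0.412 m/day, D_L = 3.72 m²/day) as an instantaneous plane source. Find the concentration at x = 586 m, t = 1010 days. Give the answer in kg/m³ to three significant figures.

2.09e-05 kg/m³

For an instantaneous plane source, C(x,t) = M/(n_e·A·√(4πDt)) · exp(−(x−vt)²/(4Dt)), with n_e·A the pore (flow) area.
Plume center vt = 0.412 × 1010 = 416.12 m, so the well at 586 m is 169.88 m downgradient of the peak.
√(4πDt) = 217.3 m, giving peak height M/(n_e·A·√(4πDt)) = 0.209/(0.26 × 26.0 × 217.3) = 0.0001423 kg/m³.
(x−vt)²/(4Dt) = (169.88)²/(4 × 3.72 × 1010) = 1.920; exp(−1.920) = 0.1466.
C = 0.0001423 × 0.1466 = 2.09e-05 kg/m³.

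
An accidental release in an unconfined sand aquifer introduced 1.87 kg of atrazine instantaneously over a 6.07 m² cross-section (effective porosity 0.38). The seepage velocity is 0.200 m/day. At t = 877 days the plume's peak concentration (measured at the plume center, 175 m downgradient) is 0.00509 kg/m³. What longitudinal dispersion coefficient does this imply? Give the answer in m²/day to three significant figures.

At the plume center C_max = M/(n_e·A·√(4πDt)), so D = M²/(4πt·(n_e·A·C_max)²).
n_e·A·C_max = 0.38 × 6.07 × 0.00509 = 0.01174 kg/m.
D = 1.87²/(4π × 877 × 0.01174²) = 2.30 m²/day.

2.30 m²/day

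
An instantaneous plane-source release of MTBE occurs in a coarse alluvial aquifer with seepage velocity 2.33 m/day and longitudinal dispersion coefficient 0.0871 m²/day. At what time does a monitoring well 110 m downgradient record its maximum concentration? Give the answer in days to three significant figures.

For the 1D instantaneous-source solution, setting ∂C/∂t = 0 at fixed x gives v²t² + 2Dt − x² = 0, so t = (√(D² + v²x²) − D)/v².
√(D² + v²x²) = √(0.0871² + 2.33² × 110²) = 256.3; v² = 5.4289.
t = (256.3 − 0.0871)/5.4289 = 47.2 days (vs. the pure-advection estimate x/v = 47.2 d).

47.2 days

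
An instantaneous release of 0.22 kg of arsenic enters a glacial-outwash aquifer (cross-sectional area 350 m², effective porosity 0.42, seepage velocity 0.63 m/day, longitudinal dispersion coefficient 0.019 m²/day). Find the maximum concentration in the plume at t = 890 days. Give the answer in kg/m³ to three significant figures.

0.000103 kg/m³

The peak of an instantaneous 1D plume sits at x = vt; there the Gaussian factor is 1 and C_max = M/(n_e·A·√(4πDt)), where n_e·A is the pore area the mass is dissolved in.
√(4πDt) = √(4π × 0.019 × 890) = 14.58 m, so C_max = 0.22/(0.42 × 350 × 14.58) = 0.000103 kg/m³.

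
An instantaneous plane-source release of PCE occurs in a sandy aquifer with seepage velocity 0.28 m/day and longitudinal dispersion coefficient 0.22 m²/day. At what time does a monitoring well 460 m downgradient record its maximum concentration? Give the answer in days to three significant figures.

For the 1D instantaneous-source solution, setting ∂C/∂t = 0 at fixed x gives v²t² + 2Dt − x² = 0, so t = (√(D² + v²x²) − D)/v².
√(D² + v²x²) = √(0.22² + 0.28² × 460²) = 128.8; v² = 0.0784.
t = (128.8 − 0.22)/0.0784 = 1640 days (vs. the pure-advection estimate x/v = 1640 d).

1640 days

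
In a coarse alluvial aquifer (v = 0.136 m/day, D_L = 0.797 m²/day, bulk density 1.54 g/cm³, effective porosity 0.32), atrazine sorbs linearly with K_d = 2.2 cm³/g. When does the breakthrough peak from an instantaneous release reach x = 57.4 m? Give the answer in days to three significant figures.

4420 days

Retardation factor R = 1 + ρ_b·K_d/n = 1 + 1.54 × 2.2/0.32 = 11.59.
Sorption retards both mechanisms: v_R = v/R = 0.01173 m/day, D_R = D/R = 0.06877 m²/day.
Peak time from v_R²t² + 2D_R t − x² = 0: t = (√(D_R² + v_R²x²) − D_R)/v_R².
√(D_R² + v_R²x²) = √(0.06877² + 0.01173² × 57.4²) = 0.6768; v_R² = 0.0001376.
t = (0.6768 − 0.06877)/0.0001376 = 4420 days.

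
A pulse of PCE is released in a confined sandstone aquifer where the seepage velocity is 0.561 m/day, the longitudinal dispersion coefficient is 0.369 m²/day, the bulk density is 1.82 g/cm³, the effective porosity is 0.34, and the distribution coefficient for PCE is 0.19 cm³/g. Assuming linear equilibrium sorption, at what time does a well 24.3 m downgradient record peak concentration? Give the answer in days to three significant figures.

Retardation factor R = 1 + ρ_b·K_d/n = 1 + 1.82 × 0.19/0.34 = 2.017.
Sorption retards both mechanisms: v_R = v/R = 0.2781 m/day, D_R = D/R = 0.1829 m²/day.
Peak time from v_R²t² + 2D_R t − x² = 0: t = (√(D_R² + v_R²x²) − D_R)/v_R².
√(D_R² + v_R²x²) = √(0.1829² + 0.2781² × 24.3²) = 6.760; v_R² = 0.07734.
t = (6.760 − 0.1829)/0.07734 = 85.0 days.

85.0 days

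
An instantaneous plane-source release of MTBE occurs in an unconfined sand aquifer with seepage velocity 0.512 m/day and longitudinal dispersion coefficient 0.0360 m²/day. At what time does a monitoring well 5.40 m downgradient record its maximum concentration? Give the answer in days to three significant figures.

10.4 days

For the 1D instantaneous-source solution, setting ∂C/∂t = 0 at fixed x gives v²t² + 2Dt − x² = 0, so t = (√(D² + v²x²) − D)/v².
√(D² + v²x²) = √(0.0360² + 0.512² × 5.40²) = 2.765; v² = 0.262144.
t = (2.765 − 0.0360)/0.262144 = 10.4 days (vs. the pure-advection estimate x/v = 10.5 d).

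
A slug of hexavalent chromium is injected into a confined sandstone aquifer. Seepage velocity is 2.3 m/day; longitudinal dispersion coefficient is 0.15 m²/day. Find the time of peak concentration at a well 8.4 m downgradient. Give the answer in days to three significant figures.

For the 1D instantaneous-source solution, setting ∂C/∂t = 0 at fixed x gives v²t² + 2Dt − x² = 0, so t = (√(D² + v²x²) − D)/v².
√(D² + v²x²) = √(0.15² + 2.3² × 8.4²) = 19.32; v² = 5.29.
t = (19.32 − 0.15)/5.29 = 3.62 days (vs. the pure-advection estimate x/v = 3.65 d).

3.62 days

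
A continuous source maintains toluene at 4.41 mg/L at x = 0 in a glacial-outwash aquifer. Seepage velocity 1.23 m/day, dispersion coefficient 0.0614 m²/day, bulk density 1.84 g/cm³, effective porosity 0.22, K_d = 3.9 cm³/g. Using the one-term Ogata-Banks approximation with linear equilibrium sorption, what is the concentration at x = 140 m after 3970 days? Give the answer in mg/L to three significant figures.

4.04 mg/L

Retardation factor R = 1 + ρ_b·K_d/n = 1 + 1.84 × 3.9/0.22 = 33.62.
Sorption retards both mechanisms: v_R = v/R = 0.03659 m/day, D_R = D/R = 0.001826 m²/day.
v_R·t = 0.03659 × 3970 = 145.2623 m; 2√(D_R t) = 5.385 m; argument = (140 − 145.2623)/5.385 = -0.9772.
C = C₀ × ½·erfc(-0.9772) = 4.41 × 0.9165 = 4.04 mg/L.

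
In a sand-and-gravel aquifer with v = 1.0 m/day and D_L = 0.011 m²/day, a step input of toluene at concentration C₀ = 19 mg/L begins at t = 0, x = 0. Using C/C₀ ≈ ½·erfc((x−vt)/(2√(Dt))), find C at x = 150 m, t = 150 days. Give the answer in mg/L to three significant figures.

For a continuous step input, C/C₀ ≈ ½·erfc((x−vt)/(2√(Dt))).
vt = 1.0 × 150 = 150 m and 2√(Dt) = 2√(0.011 × 150) = 2.569 m.
Argument (x−vt)/(2√(Dt)) = (150 − 150)/2.569 = 0; ½·erfc(0) = 0.5000.
C = 19 × 0.5000 = 9.50 mg/L.

9.50 mg/L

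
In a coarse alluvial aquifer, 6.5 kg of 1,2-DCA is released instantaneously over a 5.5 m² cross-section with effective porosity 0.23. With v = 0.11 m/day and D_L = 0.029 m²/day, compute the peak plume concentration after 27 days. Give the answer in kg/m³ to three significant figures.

The peak of an instantaneous 1D plume sits at x = vt; there the Gaussian factor is 1 and C_max = M/(n_e·A·√(4πDt)), where n_e·A is the pore area the mass is dissolved in.
√(4πDt) = √(4π × 0.029 × 27) = 3.137 m, so C_max = 6.5/(0.23 × 5.5 × 3.137) = 1.64 kg/m³.

1.64 kg/m³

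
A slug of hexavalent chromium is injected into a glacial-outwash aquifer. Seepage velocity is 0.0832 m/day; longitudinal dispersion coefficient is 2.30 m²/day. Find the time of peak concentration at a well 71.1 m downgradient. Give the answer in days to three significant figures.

585 days

For the 1D instantaneous-source solution, setting ∂C/∂t = 0 at fixed x gives v²t² + 2Dt − x² = 0, so t = (√(D² + v²x²) − D)/v².
√(D² + v²x²) = √(2.30² + 0.0832² × 71.1²) = 6.347; v² = 0.00692224.
t = (6.347 − 2.30)/0.00692224 = 585 days (vs. the pure-advection estimate x/v = 855 d).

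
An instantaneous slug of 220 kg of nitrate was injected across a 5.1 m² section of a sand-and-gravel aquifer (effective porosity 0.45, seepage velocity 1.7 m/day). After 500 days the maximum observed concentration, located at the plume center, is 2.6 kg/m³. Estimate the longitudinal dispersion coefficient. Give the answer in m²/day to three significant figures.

0.216 m²/day

At the plume center C_max = M/(n_e·A·√(4πDt)), so D = M²/(4πt·(n_e·A·C_max)²).
n_e·A·C_max = 0.45 × 5.1 × 2.6 = 5.967 kg/m.
D = 220²/(4π × 500 × 5.967²) = 0.216 m²/day.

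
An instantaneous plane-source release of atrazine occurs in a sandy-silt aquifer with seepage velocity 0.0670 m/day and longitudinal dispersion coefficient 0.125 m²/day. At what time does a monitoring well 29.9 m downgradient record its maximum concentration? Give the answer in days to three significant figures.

For the 1D instantaneous-source solution, setting ∂C/∂t = 0 at fixed x gives v²t² + 2Dt − x² = 0, so t = (√(D² + v²x²) − D)/v².
√(D² + v²x²) = √(0.125² + 0.0670² × 29.9²) = 2.007; v² = 0.004489.
t = (2.007 − 0.125)/0.004489 = 419 days (vs. the pure-advection estimate x/v = 446 d).

419 days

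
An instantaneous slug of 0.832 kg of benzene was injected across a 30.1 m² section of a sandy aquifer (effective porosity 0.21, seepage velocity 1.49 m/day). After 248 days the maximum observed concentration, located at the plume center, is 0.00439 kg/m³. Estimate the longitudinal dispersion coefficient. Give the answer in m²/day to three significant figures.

At the plume center C_max = M/(n_e·A·√(4πDt)), so D = M²/(4πt·(n_e·A·C_max)²).
n_e·A·C_max = 0.21 × 30.1 × 0.00439 = 0.02775 kg/m.
D = 0.832²/(4π × 248 × 0.02775²) = 0.288 m²/day.

0.288 m²/day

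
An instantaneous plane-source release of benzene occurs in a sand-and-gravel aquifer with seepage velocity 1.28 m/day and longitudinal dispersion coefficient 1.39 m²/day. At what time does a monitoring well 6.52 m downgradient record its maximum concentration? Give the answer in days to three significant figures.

For the 1D instantaneous-source solution, setting ∂C/∂t = 0 at fixed x gives v²t² + 2Dt − x² = 0, so t = (√(D² + v²x²) − D)/v².
√(D² + v²x²) = √(1.39² + 1.28² × 6.52²) = 8.461; v² = 1.6384.
t = (8.461 − 1.39)/1.6384 = 4.32 days (vs. the pure-advection estimate x/v = 5.09 d).

4.32 days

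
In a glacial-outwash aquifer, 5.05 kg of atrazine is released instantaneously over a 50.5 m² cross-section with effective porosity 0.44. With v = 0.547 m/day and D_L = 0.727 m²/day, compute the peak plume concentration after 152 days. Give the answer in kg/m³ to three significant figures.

The peak of an instantaneous 1D plume sits at x = vt; there the Gaussian factor is 1 and C_max = M/(n_e·A·√(4πDt)), where n_e·A is the pore area the mass is dissolved in.
√(4πDt) = √(4π × 0.727 × 152) = 37.26 m, so C_max = 5.05/(0.44 × 50.5 × 37.26) = 0.00610 kg/m³.

0.00610 kg/m³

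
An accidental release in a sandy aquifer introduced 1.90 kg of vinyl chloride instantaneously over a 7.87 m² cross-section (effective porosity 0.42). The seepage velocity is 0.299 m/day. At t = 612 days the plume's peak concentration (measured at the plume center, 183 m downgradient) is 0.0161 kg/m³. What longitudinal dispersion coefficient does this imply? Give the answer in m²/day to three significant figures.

0.166 m²/day

At the plume center C_max = M/(n_e·A·√(4πDt)), so D = M²/(4πt·(n_e·A·C_max)²).
n_e·A·C_max = 0.42 × 7.87 × 0.0161 = 0.05322 kg/m.
D = 1.90²/(4π × 612 × 0.05322²) = 0.166 m²/day.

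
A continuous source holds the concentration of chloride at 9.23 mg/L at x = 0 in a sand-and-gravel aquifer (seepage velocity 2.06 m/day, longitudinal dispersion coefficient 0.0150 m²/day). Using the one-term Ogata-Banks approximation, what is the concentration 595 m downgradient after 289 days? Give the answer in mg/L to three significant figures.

5.04 mg/L

For a continuous step input, C/C₀ ≈ ½·erfc((x−vt)/(2√(Dt))).
vt = 2.06 × 289 = 595.34 m and 2√(Dt) = 2√(0.0150 × 289) = 4.164 m.
Argument (x−vt)/(2√(Dt)) = (595 − 595.34)/4.164 = -0.08165; ½·erfc(-0.08165) = 0.5460.
C = 9.23 × 0.5460 = 5.04 mg/L.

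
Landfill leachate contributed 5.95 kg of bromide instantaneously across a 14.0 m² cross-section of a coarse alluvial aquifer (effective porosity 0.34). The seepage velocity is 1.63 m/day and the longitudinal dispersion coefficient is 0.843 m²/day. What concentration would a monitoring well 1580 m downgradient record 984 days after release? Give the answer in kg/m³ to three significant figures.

For an instantaneous plane source, C(x,t) = M/(n_e·A·√(4πDt)) · exp(−(x−vt)²/(4Dt)), with n_e·A the pore (flow) area.
Plume center vt = 1.63 × 984 = 1603.92 m, so the well at 1580 m is 23.92 m upgradient of the peak.
√(4πDt) = 102.1 m, giving peak height M/(n_e·A·√(4πDt)) = 5.95/(0.34 × 14.0 × 102.1) = 0.01224 kg/m³.
(x−vt)²/(4Dt) = (-23.92)²/(4 × 0.843 × 984) = 0.1724; exp(−0.1724) = 0.8416.
C = 0.01224 × 0.8416 = 0.0103 kg/m³.

0.0103 kg/m³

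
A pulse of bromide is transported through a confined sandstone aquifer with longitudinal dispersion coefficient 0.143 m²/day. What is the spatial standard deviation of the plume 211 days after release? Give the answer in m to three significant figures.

7.77 m

Dispersive spreading gives a Gaussian with σ² = 2Dt; advection only shifts the center.
σ = √(2 × 0.143 × 211) = 7.77 m.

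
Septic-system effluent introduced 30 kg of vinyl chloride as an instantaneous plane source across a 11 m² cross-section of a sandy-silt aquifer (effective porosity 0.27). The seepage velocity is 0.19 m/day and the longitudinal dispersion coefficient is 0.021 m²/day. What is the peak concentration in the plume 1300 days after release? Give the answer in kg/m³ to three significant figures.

The peak of an instantaneous 1D plume sits at x = vt; there the Gaussian factor is 1 and C_max = M/(n_e·A·√(4πDt)), where n_e·A is the pore area the mass is dissolved in.
√(4πDt) = √(4π × 0.021 × 1300) = 18.52 m, so C_max = 30/(0.27 × 11 × 18.52) = 0.545 kg/m³.

0.545 kg/m³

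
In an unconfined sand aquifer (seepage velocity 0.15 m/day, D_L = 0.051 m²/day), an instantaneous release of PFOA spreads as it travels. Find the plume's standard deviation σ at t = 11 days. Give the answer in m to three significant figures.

1.06 m

Dispersive spreading gives a Gaussian with σ² = 2Dt; advection only shifts the center.
σ = √(2 × 0.051 × 11) = 1.06 m.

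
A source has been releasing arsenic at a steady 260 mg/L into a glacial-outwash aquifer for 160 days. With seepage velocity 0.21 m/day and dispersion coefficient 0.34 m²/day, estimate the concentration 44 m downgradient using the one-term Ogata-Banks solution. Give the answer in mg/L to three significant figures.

41.4 mg/L

For a continuous step input, C/C₀ ≈ ½·erfc((x−vt)/(2√(Dt))).
vt = 0.21 × 160 = 33.6 m and 2√(Dt) = 2√(0.34 × 160) = 14.75 m.
Argument (x−vt)/(2√(Dt)) = (44 − 33.6)/14.75 = 0.7051; ½·erfc(0.7051) = 0.1593.
C = 260 × 0.1593 = 41.4 mg/L.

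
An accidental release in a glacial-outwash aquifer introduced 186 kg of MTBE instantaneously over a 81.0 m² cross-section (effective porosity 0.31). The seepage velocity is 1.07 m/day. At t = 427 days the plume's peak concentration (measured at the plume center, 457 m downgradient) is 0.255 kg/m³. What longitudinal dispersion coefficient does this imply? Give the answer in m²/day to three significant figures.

0.157 m²/day

At the plume center C_max = M/(n_e·A·√(4πDt)), so D = M²/(4πt·(n_e·A·C_max)²).
n_e·A·C_max = 0.31 × 81.0 × 0.255 = 6.403 kg/m.
D = 186²/(4π × 427 × 6.403²) = 0.157 m²/day.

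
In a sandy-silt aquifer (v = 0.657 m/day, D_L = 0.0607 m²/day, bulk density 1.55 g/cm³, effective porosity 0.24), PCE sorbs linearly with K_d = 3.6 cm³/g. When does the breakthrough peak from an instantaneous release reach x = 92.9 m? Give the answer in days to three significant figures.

3430 days

Retardation factor R = 1 + ρ_b·K_d/n = 1 + 1.55 × 3.6/0.24 = 24.25.
Sorption retards both mechanisms: v_R = v/R = 0.02709 m/day, D_R = D/R = 0.002503 m²/day.
Peak time from v_R²t² + 2D_R t − x² = 0: t = (√(D_R² + v_R²x²) − D_R)/v_R².
√(D_R² + v_R²x²) = √(0.002503² + 0.02709² × 92.9²) = 2.517; v_R² = 0.0007339.
t = (2.517 − 0.002503)/0.0007339 = 3430 days.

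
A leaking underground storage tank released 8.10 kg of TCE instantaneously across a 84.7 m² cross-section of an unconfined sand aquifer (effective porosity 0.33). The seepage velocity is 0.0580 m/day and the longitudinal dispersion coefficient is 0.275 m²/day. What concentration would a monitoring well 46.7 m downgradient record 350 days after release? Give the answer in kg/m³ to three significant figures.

0.00136 kg/m³

For an instantaneous plane source, C(x,t) = M/(n_e·A·√(4πDt)) · exp(−(x−vt)²/(4Dt)), with n_e·A the pore (flow) area.
Plume center vt = 0.0580 × 350 = 20.3 m, so the well at 46.7 m is 26.4 m downgradient of the peak.
√(4πDt) = 34.78 m, giving peak height M/(n_e·A·√(4πDt)) = 8.10/(0.33 × 84.7 × 34.78) = 0.008332 kg/m³.
(x−vt)²/(4Dt) = (26.4)²/(4 × 0.275 × 350) = 1.810; exp(−1.810) = 0.1637.
C = 0.008332 × 0.1637 = 0.00136 kg/m³.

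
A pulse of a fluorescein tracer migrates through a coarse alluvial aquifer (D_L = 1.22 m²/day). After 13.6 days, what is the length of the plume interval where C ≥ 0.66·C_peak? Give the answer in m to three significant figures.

The plume is Gaussian with σ = √(2Dt) = √(2 × 1.22 × 13.6) = 5.761 m.
C/C_peak = exp(−Δx²/(2σ²)) = 0.66 ⇒ Δx = σ·√(−2 ln 0.66) = 5.761 × 0.9116 = 5.252 m.
Width = 2Δx = 10.5 m.

10.5 m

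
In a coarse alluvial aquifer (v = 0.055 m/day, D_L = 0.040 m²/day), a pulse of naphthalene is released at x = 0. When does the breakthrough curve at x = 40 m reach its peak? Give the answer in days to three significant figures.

For the 1D instantaneous-source solution, setting ∂C/∂t = 0 at fixed x gives v²t² + 2Dt − x² = 0, so t = (√(D² + v²x²) − D)/v².
√(D² + v²x²) = √(0.040² + 0.055² × 40²) = 2.200; v² = 0.003025.
t = (2.200 − 0.040)/0.003025 = 714 days (vs. the pure-advection estimate x/v = 727 d).

714 days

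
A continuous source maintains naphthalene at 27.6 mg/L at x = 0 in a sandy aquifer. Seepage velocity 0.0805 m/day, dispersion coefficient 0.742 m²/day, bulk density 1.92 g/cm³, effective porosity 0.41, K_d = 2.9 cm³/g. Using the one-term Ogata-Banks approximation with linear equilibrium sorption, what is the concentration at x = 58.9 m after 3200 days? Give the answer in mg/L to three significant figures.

Retardation factor R = 1 + ρ_b·K_d/n = 1 + 1.92 × 2.9/0.41 = 14.58.
Sorption retards both mechanisms: v_R = v/R = 0.005521 m/day, D_R = D/R = 0.05089 m²/day.
v_R·t = 0.005521 × 3200 = 17.6672 m; 2√(D_R t) = 25.52 m; argument = (58.9 − 17.6672)/25.52 = 1.616.
C = C₀ × ½·erfc(1.616) = 27.6 × 0.01115 = 0.308 mg/L.

0.308 mg/L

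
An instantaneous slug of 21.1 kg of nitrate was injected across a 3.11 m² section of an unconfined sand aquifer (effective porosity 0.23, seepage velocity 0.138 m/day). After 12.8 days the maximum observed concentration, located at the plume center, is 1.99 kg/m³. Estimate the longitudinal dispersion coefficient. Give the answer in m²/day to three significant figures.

At the plume center C_max = M/(n_e·A·√(4πDt)), so D = M²/(4πt·(n_e·A·C_max)²).
n_e·A·C_max = 0.23 × 3.11 × 1.99 = 1.423 kg/m.
D = 21.1²/(4π × 12.8 × 1.423²) = 1.37 m²/day.

1.37 m²/day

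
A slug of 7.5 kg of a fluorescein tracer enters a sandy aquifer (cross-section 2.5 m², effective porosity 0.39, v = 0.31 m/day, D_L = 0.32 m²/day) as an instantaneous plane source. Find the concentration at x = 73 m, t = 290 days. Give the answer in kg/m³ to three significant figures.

For an instantaneous plane source, C(x,t) = M/(n_e·A·√(4πDt)) · exp(−(x−vt)²/(4Dt)), with n_e·A the pore (flow) area.
Plume center vt = 0.31 × 290 = 89.9 m, so the well at 73 m is 16.9 m upgradient of the peak.
√(4πDt) = 34.15 m, giving peak height M/(n_e·A·√(4πDt)) = 7.5/(0.39 × 2.5 × 34.15) = 0.2253 kg/m³.
(x−vt)²/(4Dt) = (-16.9)²/(4 × 0.32 × 290) = 0.7694; exp(−0.7694) = 0.4633.
C = 0.2253 × 0.4633 = 0.104 kg/m³.

0.104 kg/m³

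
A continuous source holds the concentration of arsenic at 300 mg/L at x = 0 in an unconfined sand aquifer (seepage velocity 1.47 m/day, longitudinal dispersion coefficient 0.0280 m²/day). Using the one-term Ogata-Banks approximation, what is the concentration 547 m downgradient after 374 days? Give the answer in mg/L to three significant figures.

218 mg/L

For a continuous step input, C/C₀ ≈ ½·erfc((x−vt)/(2√(Dt))).
vt = 1.47 × 374 = 549.78 m and 2√(Dt) = 2√(0.0280 × 374) = 6.472 m.
Argument (x−vt)/(2√(Dt)) = (547 − 549.78)/6.472 = -0.4295; ½·erfc(-0.4295) = 0.7282.
C = 300 × 0.7282 = 218 mg/L.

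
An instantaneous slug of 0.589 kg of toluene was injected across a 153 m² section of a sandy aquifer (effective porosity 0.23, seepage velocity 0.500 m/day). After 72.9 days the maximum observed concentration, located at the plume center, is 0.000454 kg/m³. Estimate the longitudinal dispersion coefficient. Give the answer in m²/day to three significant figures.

At the plume center C_max = M/(n_e·A·√(4πDt)), so D = M²/(4πt·(n_e·A·C_max)²).
n_e·A·C_max = 0.23 × 153 × 0.000454 = 0.01598 kg/m.
D = 0.589²/(4π × 72.9 × 0.01598²) = 1.48 m²/day.

1.48 m²/day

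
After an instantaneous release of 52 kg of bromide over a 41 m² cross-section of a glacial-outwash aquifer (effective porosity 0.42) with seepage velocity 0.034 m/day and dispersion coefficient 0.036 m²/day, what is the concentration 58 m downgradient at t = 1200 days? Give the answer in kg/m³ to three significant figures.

0.0234 kg/m³

For an instantaneous plane source, C(x,t) = M/(n_e·A·√(4πDt)) · exp(−(x−vt)²/(4Dt)), with n_e·A the pore (flow) area.
Plume center vt = 0.034 × 1200 = 40.8 m, so the well at 58 m is 17.2 m downgradient of the peak.
√(4πDt) = 23.30 m, giving peak height M/(n_e·A·√(4πDt)) = 52/(0.42 × 41 × 23.30) = 0.1296 kg/m³.
(x−vt)²/(4Dt) = (17.2)²/(4 × 0.036 × 1200) = 1.712; exp(−1.712) = 0.1805.
C = 0.1296 × 0.1805 = 0.0234 kg/m³.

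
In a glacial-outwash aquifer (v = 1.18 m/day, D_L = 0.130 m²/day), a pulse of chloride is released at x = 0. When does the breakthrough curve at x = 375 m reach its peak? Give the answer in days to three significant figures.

For the 1D instantaneous-source solution, setting ∂C/∂t = 0 at fixed x gives v²t² + 2Dt − x² = 0, so t = (√(D² + v²x²) − D)/v².
√(D² + v²x²) = √(0.130² + 1.18² × 375²) = 442.5; v² = 1.3924.
t = (442.5 − 0.130)/1.3924 = 318 days (vs. the pure-advection estimate x/v = 318 d).

318 days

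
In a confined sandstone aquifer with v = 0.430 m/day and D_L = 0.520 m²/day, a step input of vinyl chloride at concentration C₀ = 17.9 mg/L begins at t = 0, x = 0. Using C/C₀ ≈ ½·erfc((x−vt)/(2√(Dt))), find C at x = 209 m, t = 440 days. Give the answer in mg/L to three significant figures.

3.17 mg/L

For a continuous step input, C/C₀ ≈ ½·erfc((x−vt)/(2√(Dt))).
vt = 0.430 × 440 = 189.2 m and 2√(Dt) = 2√(0.520 × 440) = 30.25 m.
Argument (x−vt)/(2√(Dt)) = (209 − 189.2)/30.25 = 0.6545; ½·erfc(0.6545) = 0.1773.
C = 17.9 × 0.1773 = 3.17 mg/L.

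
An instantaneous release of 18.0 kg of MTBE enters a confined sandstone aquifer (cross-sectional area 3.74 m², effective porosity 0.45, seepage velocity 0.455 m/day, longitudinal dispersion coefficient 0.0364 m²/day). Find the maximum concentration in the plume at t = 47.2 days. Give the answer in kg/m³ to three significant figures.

2.30 kg/m³

The peak of an instantaneous 1D plume sits at x = vt; there the Gaussian factor is 1 and C_max = M/(n_e·A·√(4πDt)), where n_e·A is the pore area the mass is dissolved in.
√(4πDt) = √(4π × 0.0364 × 47.2) = 4.647 m, so C_max = 18.0/(0.45 × 3.74 × 4.647) = 2.30 kg/m³.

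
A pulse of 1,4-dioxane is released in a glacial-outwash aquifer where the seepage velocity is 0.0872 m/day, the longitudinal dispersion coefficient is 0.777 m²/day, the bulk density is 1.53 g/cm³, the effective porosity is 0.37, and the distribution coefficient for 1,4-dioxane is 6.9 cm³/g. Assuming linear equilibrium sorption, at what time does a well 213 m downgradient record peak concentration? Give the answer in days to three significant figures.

69200 days

Retardation factor R = 1 + ρ_b·K_d/n = 1 + 1.53 × 6.9/0.37 = 29.53.
Sorption retards both mechanisms: v_R = v/R = 0.002953 m/day, D_R = D/R = 0.02631 m²/day.
Peak time from v_R²t² + 2D_R t − x² = 0: t = (√(D_R² + v_R²x²) − D_R)/v_R².
√(D_R² + v_R²x²) = √(0.02631² + 0.002953² × 213²) = 0.6295; v_R² = 8.720e-06.
t = (0.6295 − 0.02631)/8.720e-06 = 69200 days.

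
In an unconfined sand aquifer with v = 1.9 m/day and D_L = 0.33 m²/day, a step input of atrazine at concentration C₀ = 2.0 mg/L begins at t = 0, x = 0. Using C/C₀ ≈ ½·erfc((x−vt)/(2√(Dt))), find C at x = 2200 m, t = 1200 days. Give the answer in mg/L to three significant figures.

2.00 mg/L

For a continuous step input, C/C₀ ≈ ½·erfc((x−vt)/(2√(Dt))).
vt = 1.9 × 1200 = 2280 m and 2√(Dt) = 2√(0.33 × 1200) = 39.80 m.
Argument (x−vt)/(2√(Dt)) = (2200 − 2280)/39.80 = -2.010; ½·erfc(-2.010) = 0.9978.
C = 2.0 × 0.9978 = 2.00 mg/L.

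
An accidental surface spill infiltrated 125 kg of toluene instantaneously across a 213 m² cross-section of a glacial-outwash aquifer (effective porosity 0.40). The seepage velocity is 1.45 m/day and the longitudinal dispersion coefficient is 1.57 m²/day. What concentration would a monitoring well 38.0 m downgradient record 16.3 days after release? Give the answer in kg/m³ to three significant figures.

0.0109 kg/m³

For an instantaneous plane source, C(x,t) = M/(n_e·A·√(4πDt)) · exp(−(x−vt)²/(4Dt)), with n_e·A the pore (flow) area.
Plume center vt = 1.45 × 16.3 = 23.635 m, so the well at 38.0 m is 14.365 m downgradient of the peak.
√(4πDt) = 17.93 m, giving peak height M/(n_e·A·√(4πDt)) = 125/(0.40 × 213 × 17.93) = 0.08183 kg/m³.
(x−vt)²/(4Dt) = (14.365)²/(4 × 1.57 × 16.3) = 2.016; exp(−2.016) = 0.1332.
C = 0.08183 × 0.1332 = 0.0109 kg/m³.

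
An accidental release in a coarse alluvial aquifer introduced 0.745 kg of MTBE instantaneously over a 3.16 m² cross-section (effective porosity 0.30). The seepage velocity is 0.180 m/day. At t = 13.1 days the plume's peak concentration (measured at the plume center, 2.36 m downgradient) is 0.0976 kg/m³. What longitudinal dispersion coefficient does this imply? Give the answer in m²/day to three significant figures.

At the plume center C_max = M/(n_e·A·√(4πDt)), so D = M²/(4πt·(n_e·A·C_max)²).
n_e·A·C_max = 0.30 × 3.16 × 0.0976 = 0.09252 kg/m.
D = 0.745²/(4π × 13.1 × 0.09252²) = 0.394 m²/day.

0.394 m²/day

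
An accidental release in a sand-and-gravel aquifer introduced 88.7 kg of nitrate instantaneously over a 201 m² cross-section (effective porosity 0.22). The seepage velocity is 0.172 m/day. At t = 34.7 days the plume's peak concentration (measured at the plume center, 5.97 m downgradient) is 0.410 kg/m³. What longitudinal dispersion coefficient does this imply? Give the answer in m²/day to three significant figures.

At the plume center C_max = M/(n_e·A·√(4πDt)), so D = M²/(4πt·(n_e·A·C_max)²).
n_e·A·C_max = 0.22 × 201 × 0.410 = 18.13 kg/m.
D = 88.7²/(4π × 34.7 × 18.13²) = 0.0549 m²/day.

0.0549 m²/day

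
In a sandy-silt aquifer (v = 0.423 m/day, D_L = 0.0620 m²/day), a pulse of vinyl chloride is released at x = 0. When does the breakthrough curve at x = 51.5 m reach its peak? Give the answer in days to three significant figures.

For the 1D instantaneous-source solution, setting ∂C/∂t = 0 at fixed x gives v²t² + 2Dt − x² = 0, so t = (√(D² + v²x²) − D)/v².
√(D² + v²x²) = √(0.0620² + 0.423² × 51.5²) = 21.78; v² = 0.178929.
t = (21.78 − 0.0620)/0.178929 = 121 days (vs. the pure-advection estimate x/v = 122 d).

121 days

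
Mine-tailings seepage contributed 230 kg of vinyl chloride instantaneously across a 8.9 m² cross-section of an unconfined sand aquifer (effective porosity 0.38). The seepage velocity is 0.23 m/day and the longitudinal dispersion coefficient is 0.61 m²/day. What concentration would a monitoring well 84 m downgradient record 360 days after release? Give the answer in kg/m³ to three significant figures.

For an instantaneous plane source, C(x,t) = M/(n_e·A·√(4πDt)) · exp(−(x−vt)²/(4Dt)), with n_e·A the pore (flow) area.
Plume center vt = 0.23 × 360 = 82.8 m, so the well at 84 m is 1.2 m downgradient of the peak.
√(4πDt) = 52.53 m, giving peak height M/(n_e·A·√(4πDt)) = 230/(0.38 × 8.9 × 52.53) = 1.295 kg/m³.
(x−vt)²/(4Dt) = (1.2)²/(4 × 0.61 × 360) = 0.001639; exp(−0.001639) = 0.9984.
C = 1.295 × 0.9984 = 1.29 kg/m³.

1.29 kg/m³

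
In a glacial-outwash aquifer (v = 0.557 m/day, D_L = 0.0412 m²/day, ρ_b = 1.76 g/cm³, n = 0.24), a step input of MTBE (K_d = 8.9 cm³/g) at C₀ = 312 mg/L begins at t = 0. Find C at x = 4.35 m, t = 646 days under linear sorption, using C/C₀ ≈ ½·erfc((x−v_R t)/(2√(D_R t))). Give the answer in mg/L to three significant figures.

Retardation factor R = 1 + ρ_b·K_d/n = 1 + 1.76 × 8.9/0.24 = 66.27.
Sorption retards both mechanisms: v_R = v/R = 0.008405 m/day, D_R = D/R = 0.0006217 m²/day.
v_R·t = 0.008405 × 646 = 5.42963 m; 2√(D_R t) = 1.267 m; argument = (4.35 − 5.42963)/1.267 = -0.8521.
C = C₀ × ½·erfc(-0.8521) = 312 × 0.8859 = 276 mg/L.

276 mg/L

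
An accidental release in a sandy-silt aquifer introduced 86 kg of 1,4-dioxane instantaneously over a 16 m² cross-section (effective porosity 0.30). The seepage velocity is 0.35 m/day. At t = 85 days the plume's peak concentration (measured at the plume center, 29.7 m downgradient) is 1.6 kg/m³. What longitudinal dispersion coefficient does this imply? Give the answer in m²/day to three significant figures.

0.117 m²/day

At the plume center C_max = M/(n_e·A·√(4πDt)), so D = M²/(4πt·(n_e·A·C_max)²).
n_e·A·C_max = 0.30 × 16 × 1.6 = 7.680 kg/m.
D = 86²/(4π × 85 × 7.680²) = 0.117 m²/day.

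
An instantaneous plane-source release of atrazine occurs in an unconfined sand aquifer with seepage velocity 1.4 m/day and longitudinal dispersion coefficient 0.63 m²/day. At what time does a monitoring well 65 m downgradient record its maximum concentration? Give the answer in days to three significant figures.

For the 1D instantaneous-source solution, setting ∂C/∂t = 0 at fixed x gives v²t² + 2Dt − x² = 0, so t = (√(D² + v²x²) − D)/v².
√(D² + v²x²) = √(0.63² + 1.4² × 65²) = 91.00; v² = 1.96.
t = (91.00 − 0.63)/1.96 = 46.1 days (vs. the pure-advection estimate x/v = 46.4 d).

46.1 days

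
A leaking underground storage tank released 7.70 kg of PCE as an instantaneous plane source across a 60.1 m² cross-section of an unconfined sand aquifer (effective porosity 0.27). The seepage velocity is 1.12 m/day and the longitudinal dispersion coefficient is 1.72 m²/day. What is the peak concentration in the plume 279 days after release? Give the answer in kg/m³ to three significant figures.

0.00611 kg/m³

The peak of an instantaneous 1D plume sits at x = vt; there the Gaussian factor is 1 and C_max = M/(n_e·A·√(4πDt)), where n_e·A is the pore area the mass is dissolved in.
√(4πDt) = √(4π × 1.72 × 279) = 77.66 m, so C_max = 7.70/(0.27 × 60.1 × 77.66) = 0.00611 kg/m³.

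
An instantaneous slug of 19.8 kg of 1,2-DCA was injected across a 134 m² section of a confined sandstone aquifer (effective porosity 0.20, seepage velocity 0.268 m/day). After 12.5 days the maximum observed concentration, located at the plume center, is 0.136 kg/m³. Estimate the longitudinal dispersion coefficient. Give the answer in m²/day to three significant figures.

At the plume center C_max = M/(n_e·A·√(4πDt)), so D = M²/(4πt·(n_e·A·C_max)²).
n_e·A·C_max = 0.20 × 134 × 0.136 = 3.645 kg/m.
D = 19.8²/(4π × 12.5 × 3.645²) = 0.188 m²/day.

0.188 m²/day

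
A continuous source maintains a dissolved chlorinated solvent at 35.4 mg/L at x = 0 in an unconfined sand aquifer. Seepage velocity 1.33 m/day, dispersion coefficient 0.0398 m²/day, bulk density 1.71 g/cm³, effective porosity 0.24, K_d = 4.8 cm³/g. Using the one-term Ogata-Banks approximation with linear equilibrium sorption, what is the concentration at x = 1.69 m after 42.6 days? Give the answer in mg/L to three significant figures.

Retardation factor R = 1 + ρ_b·K_d/n = 1 + 1.71 × 4.8/0.24 = 35.20.
Sorption retards both mechanisms: v_R = v/R = 0.03778 m/day, D_R = D/R = 0.001131 m²/day.
v_R·t = 0.03778 × 42.6 = 1.609428 m; 2√(D_R t) = 0.4390 m; argument = (1.69 − 1.609428)/0.4390 = 0.1835.
C = C₀ × ½·erfc(0.1835) = 35.4 × 0.3976 = 14.1 mg/L.

14.1 mg/L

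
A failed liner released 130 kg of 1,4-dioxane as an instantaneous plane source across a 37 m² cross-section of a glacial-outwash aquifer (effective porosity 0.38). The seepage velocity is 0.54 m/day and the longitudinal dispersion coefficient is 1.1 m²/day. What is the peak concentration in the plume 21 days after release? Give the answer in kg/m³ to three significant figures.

0.543 kg/m³

The peak of an instantaneous 1D plume sits at x = vt; there the Gaussian factor is 1 and C_max = M/(n_e·A·√(4πDt)), where n_e·A is the pore area the mass is dissolved in.
√(4πDt) = √(4π × 1.1 × 21) = 17.04 m, so C_max = 130/(0.38 × 37 × 17.04) = 0.543 kg/m³.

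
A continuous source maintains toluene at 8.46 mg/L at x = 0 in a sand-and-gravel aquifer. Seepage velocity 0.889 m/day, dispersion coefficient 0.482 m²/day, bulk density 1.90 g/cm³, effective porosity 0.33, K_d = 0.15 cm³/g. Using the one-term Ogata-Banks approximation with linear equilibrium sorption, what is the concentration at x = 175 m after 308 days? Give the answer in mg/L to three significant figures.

Retardation factor R = 1 + ρ_b·K_d/n = 1 + 1.90 × 0.15/0.33 = 1.864.
Sorption retards both mechanisms: v_R = v/R = 0.4769 m/day, D_R = D/R = 0.2586 m²/day.
v_R·t = 0.4769 × 308 = 146.8852 m; 2√(D_R t) = 17.85 m; argument = (175 − 146.8852)/17.85 = 1.575.
C = C₀ × ½·erfc(1.575) = 8.46 × 0.01296 = 0.110 mg/L.

0.110 mg/L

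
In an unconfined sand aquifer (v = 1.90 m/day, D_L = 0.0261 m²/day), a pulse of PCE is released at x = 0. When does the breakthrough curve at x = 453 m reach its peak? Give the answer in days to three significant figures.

For the 1D instantaneous-source solution, setting ∂C/∂t = 0 at fixed x gives v²t² + 2Dt − x² = 0, so t = (√(D² + v²x²) − D)/v².
√(D² + v²x²) = √(0.0261² + 1.90² × 453²) = 860.7; v² = 3.61.
t = (860.7 − 0.0261)/3.61 = 238 days (vs. the pure-advection estimate x/v = 238 d).

238 days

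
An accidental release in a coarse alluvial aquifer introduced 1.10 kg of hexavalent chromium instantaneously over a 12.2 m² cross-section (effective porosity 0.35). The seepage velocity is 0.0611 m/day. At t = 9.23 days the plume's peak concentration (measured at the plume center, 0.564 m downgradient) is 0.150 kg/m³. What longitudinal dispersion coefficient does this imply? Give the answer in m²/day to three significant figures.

0.0254 m²/day

At the plume center C_max = M/(n_e·A·√(4πDt)), so D = M²/(4πt·(n_e·A·C_max)²).
n_e·A·C_max = 0.35 × 12.2 × 0.150 = 0.6405 kg/m.
D = 1.10²/(4π × 9.23 × 0.6405²) = 0.0254 m²/day.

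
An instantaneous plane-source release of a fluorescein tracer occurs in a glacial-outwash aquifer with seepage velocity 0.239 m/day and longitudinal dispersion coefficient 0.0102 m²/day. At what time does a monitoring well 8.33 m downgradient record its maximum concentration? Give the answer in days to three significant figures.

34.7 days

For the 1D instantaneous-source solution, setting ∂C/∂t = 0 at fixed x gives v²t² + 2Dt − x² = 0, so t = (√(D² + v²x²) − D)/v².
√(D² + v²x²) = √(0.0102² + 0.239² × 8.33²) = 1.991; v² = 0.057121.
t = (1.991 − 0.0102)/0.057121 = 34.7 days (vs. the pure-advection estimate x/v = 34.9 d).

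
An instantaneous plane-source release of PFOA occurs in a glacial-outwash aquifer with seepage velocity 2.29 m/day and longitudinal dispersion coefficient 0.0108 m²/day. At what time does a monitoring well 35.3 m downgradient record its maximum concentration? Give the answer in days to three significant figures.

15.4 days

For the 1D instantaneous-source solution, setting ∂C/∂t = 0 at fixed x gives v²t² + 2Dt − x² = 0, so t = (√(D² + v²x²) − D)/v².
√(D² + v²x²) = √(0.0108² + 2.29² × 35.3²) = 80.84; v² = 5.2441.
t = (80.84 − 0.0108)/5.2441 = 15.4 days (vs. the pure-advection estimate x/v = 15.4 d).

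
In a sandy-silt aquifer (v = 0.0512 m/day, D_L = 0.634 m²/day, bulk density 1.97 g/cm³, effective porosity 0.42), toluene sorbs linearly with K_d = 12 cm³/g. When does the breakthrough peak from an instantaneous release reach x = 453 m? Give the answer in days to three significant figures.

Retardation factor R = 1 + ρ_b·K_d/n = 1 + 1.97 × 12/0.42 = 57.29.
Sorption retards both mechanisms: v_R = v/R = 0.0008937 m/day, D_R = D/R = 0.01107 m²/day.
Peak time from v_R²t² + 2D_R t − x² = 0: t = (√(D_R² + v_R²x²) − D_R)/v_R².
√(D_R² + v_R²x²) = √(0.01107² + 0.0008937² × 453²) = 0.4050; v_R² = 7.987e-07.
t = (0.4050 − 0.01107)/7.987e-07 = 493000 days.

493000 days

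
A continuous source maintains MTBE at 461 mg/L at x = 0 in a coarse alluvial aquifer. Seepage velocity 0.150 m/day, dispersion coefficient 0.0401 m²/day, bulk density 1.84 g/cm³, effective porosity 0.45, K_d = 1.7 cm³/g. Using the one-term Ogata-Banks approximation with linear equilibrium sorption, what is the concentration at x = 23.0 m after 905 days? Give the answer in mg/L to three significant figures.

11.5 mg/L

Retardation factor R = 1 + ρ_b·K_d/n = 1 + 1.84 × 1.7/0.45 = 7.951.
Sorption retards both mechanisms: v_R = v/R = 0.01887 m/day, D_R = D/R = 0.005043 m²/day.
v_R·t = 0.01887 × 905 = 17.07735 m; 2√(D_R t) = 4.273 m; argument = (23.0 − 17.07735)/4.273 = 1.386.
C = C₀ × ½·erfc(1.386) = 461 × 0.02499 = 11.5 mg/L.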